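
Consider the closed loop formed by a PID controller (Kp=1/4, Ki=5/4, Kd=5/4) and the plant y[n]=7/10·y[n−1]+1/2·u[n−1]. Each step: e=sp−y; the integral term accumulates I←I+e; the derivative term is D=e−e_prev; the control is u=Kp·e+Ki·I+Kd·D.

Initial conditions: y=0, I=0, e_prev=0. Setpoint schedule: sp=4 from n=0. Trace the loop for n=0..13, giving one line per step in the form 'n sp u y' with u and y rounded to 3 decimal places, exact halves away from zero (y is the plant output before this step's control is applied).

0 4 11.000 0.000
1 4 -4.125 5.500
2 4 11.084 1.788
3 4 -4.557 6.793
4 4 10.079 2.477
5 4 -5.228 6.773
6 4 9.452 2.127
7 4 -5.256 6.215
8 4 9.440 1.723
9 4 -4.888 5.926
10 4 9.568 1.704
11 4 -4.589 5.977
12 4 9.522 1.889
13 4 -4.483 6.083

(exact arithmetic carried between steps; '≈' marks a value shown rounded to 6 d.p. or computed from one; I and e_prev carry over from the previous line; the table rounds u and y to 3 d.p., halves away from zero)
n=0: y=0, sp=4, e=sp−y=4; I=4, D=e−e_prev=4; u=1/4·4+5/4·4+5/4·4=11; next y=7/10·0+1/2·11=5.5
n=1: y=5.5, sp=4, e=sp−y=-1.5; I=2.5, D=e−e_prev=-5.5; u=1/4·(-1.5)+5/4·2.5+5/4·(-5.5)=-4.125; next y=7/10·5.5+1/2·(-4.125)=1.7875
n=2: y=1.7875, sp=4, e=sp−y=2.2125; I=4.7125, D=e−e_prev=3.7125; u=1/4·2.2125+5/4·4.7125+5/4·3.7125=11.084375; next y=7/10·1.7875+1/2·11.084375≈6.793438
n=3: y≈6.793438, sp=4, e=sp−y≈-2.793438; I≈1.919063, D=e−e_prev≈-5.005938; u=1/4·(-2.793438)+5/4·1.919063+5/4·(-5.005938)≈-4.556953; next y=7/10·6.793438+1/2·(-4.556953)≈2.476930
n=4: y≈2.476930, sp=4, e=sp−y≈1.523070; I≈3.442133, D=e−e_prev≈4.316508; u=1/4·1.523070+5/4·3.442133+5/4·4.316508≈10.079068; next y=7/10·2.476930+1/2·10.079068≈6.773385
n=5: y≈6.773385, sp=4, e=sp−y≈-2.773385; I≈0.668748, D=e−e_prev≈-4.296455; u=1/4·(-2.773385)+5/4·0.668748+5/4·(-4.296455)≈-5.227981; next y=7/10·6.773385+1/2·(-5.227981)≈2.127379
n=6: y≈2.127379, sp=4, e=sp−y≈1.872621; I≈2.541369, D=e−e_prev≈4.646006; u=1/4·1.872621+5/4·2.541369+5/4·4.646006≈9.452373; next y=7/10·2.127379+1/2·9.452373≈6.215352
n=7: y≈6.215352, sp=4, e=sp−y≈-2.215352; I≈0.326017, D=e−e_prev≈-4.087973; u=1/4·(-2.215352)+5/4·0.326017+5/4·(-4.087973)≈-5.256283; next y=7/10·6.215352+1/2·(-5.256283)≈1.722605
n=8: y≈1.722605, sp=4, e=sp−y≈2.277395; I≈2.603412, D=e−e_prev≈4.492747; u=1/4·2.277395+5/4·2.603412+5/4·4.492747≈9.439548; next y=7/10·1.722605+1/2·9.439548≈5.925597
n=9: y≈5.925597, sp=4, e=sp−y≈-1.925597; I≈0.677815, D=e−e_prev≈-4.202992; u=1/4·(-1.925597)+5/4·0.677815+5/4·(-4.202992)≈-4.887871; next y=7/10·5.925597+1/2·(-4.887871)≈1.703982
n=10: y≈1.703982, sp=4, e=sp−y≈2.296018; I≈2.973832, D=e−e_prev≈4.221615; u=1/4·2.296018+5/4·2.973832+5/4·4.221615≈9.568313; next y=7/10·1.703982+1/2·9.568313≈5.976944
n=11: y≈5.976944, sp=4, e=sp−y≈-1.976944; I≈0.996888, D=e−e_prev≈-4.272962; u=1/4·(-1.976944)+5/4·0.996888+5/4·(-4.272962)≈-4.589329; next y=7/10·5.976944+1/2·(-4.589329)≈1.889197
n=12: y≈1.889197, sp=4, e=sp−y≈2.110803; I≈3.107691, D=e−e_prev≈4.087748; u=1/4·2.110803+5/4·3.107691+5/4·4.087748≈9.521999; next y=7/10·1.889197+1/2·9.521999≈6.083437
n=13: y≈6.083437, sp=4, e=sp−y≈-2.083437; I≈1.024254, D=e−e_prev≈-4.194241; u=1/4·(-2.083437)+5/4·1.024254+5/4·(-4.194241)≈-4.483343; next y=7/10·6.083437+1/2·(-4.483343)≈2.016735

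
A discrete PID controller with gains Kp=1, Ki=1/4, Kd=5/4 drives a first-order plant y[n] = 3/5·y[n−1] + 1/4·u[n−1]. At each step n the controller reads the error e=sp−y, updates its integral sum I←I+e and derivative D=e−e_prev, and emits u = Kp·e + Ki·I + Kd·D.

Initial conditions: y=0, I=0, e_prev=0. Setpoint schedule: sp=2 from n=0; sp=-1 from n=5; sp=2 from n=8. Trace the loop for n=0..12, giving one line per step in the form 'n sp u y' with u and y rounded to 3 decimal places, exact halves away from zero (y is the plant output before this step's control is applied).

(exact arithmetic carried between steps; '≈' marks a value shown rounded to 6 d.p. or computed from one; I and e_prev carry over from the previous line; the table rounds u and y to 3 d.p., halves away from zero)
n=0: y=0, sp=2, e=sp−y=2; I=2, D=e−e_prev=2; u=1·2+1/4·2+5/4·2=5; next y=3/5·0+1/4·5=1.25
n=1: y=1.25, sp=2, e=sp−y=0.75; I=2.75, D=e−e_prev=-1.25; u=1·0.75+1/4·2.75+5/4·(-1.25)=-0.125; next y=3/5·1.25+1/4·(-0.125)=0.71875
n=2: y=0.71875, sp=2, e=sp−y=1.28125; I=4.03125, D=e−e_prev=0.53125; u=1·1.28125+1/4·4.03125+5/4·0.53125=2.953125; next y=3/5·0.71875+1/4·2.953125≈1.169531
n=3: y≈1.169531, sp=2, e=sp−y≈0.830469; I≈4.861719, D=e−e_prev≈-0.450781; u=1·0.830469+1/4·4.861719+5/4·(-0.450781)≈1.482422; next y=3/5·1.169531+1/4·1.482422≈1.072324
n=4: y≈1.072324, sp=2, e=sp−y≈0.927676; I≈5.789395, D=e−e_prev≈0.097207; u=1·0.927676+1/4·5.789395+5/4·0.097207≈2.496533; next y=3/5·1.072324+1/4·2.496533≈1.267528
n=5: y≈1.267528, sp=-1, e=sp−y≈-2.267528; I≈3.521867, D=e−e_prev≈-3.195204; u=1·(-2.267528)+1/4·3.521867+5/4·(-3.195204)≈-5.381066; next y=3/5·1.267528+1/4·(-5.381066)≈-0.584750
n=6: y≈-0.584750, sp=-1, e=sp−y≈-0.415250; I≈3.106616, D=e−e_prev≈1.852278; u=1·(-0.415250)+1/4·3.106616+5/4·1.852278≈2.676751; next y=3/5·(-0.584750)+1/4·2.676751≈0.318338
n=7: y≈0.318338, sp=-1, e=sp−y≈-1.318338; I≈1.788279, D=e−e_prev≈-0.903088; u=1·(-1.318338)+1/4·1.788279+5/4·(-0.903088)≈-2.000128; next y=3/5·0.318338+1/4·(-2.000128)≈-0.309029
n=8: y≈-0.309029, sp=2, e=sp−y≈2.309029; I≈4.097308, D=e−e_prev≈3.627367; u=1·2.309029+1/4·4.097308+5/4·3.627367≈7.867565; next y=3/5·(-0.309029)+1/4·7.867565≈1.781474
n=9: y≈1.781474, sp=2, e=sp−y≈0.218526; I≈4.315834, D=e−e_prev≈-2.090503; u=1·0.218526+1/4·4.315834+5/4·(-2.090503)≈-1.315644; next y=3/5·1.781474+1/4·(-1.315644)≈0.739973
n=10: y≈0.739973, sp=2, e=sp−y≈1.260027; I≈5.575861, D=e−e_prev≈1.041500; u=1·1.260027+1/4·5.575861+5/4·1.041500≈3.955868; next y=3/5·0.739973+1/4·3.955868≈1.432951
n=11: y≈1.432951, sp=2, e=sp−y≈0.567049; I≈6.142910, D=e−e_prev≈-0.692978; u=1·0.567049+1/4·6.142910+5/4·(-0.692978)≈1.236555; next y=3/5·1.432951+1/4·1.236555≈1.168909
n=12: y≈1.168909, sp=2, e=sp−y≈0.831091; I≈6.974001, D=e−e_prev≈0.264042; u=1·0.831091+1/4·6.974001+5/4·0.264042≈2.904643; next y=3/5·1.168909+1/4·2.904643≈1.427506

0 2 5.000 0.000
1 2 -0.125 1.250
2 2 2.953 0.719
3 2 1.482 1.170
4 2 2.497 1.072
5 -1 -5.381 1.268
6 -1 2.677 -0.585
7 -1 -2.000 0.318
8 2 7.868 -0.309
9 2 -1.316 1.781
10 2 3.956 0.740
11 2 1.237 1.433
12 2 2.905 1.169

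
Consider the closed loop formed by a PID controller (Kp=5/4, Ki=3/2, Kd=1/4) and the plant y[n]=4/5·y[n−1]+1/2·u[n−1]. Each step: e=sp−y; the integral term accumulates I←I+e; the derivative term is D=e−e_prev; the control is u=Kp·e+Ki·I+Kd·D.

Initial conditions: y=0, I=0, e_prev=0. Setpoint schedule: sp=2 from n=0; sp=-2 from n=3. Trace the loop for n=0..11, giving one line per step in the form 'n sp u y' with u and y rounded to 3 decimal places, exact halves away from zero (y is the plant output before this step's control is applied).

0 2 6.000 0.000
1 2 -0.500 3.000
2 2 1.300 2.150
3 -2 -11.798 2.370
4 -2 1.821 -4.003
5 -2 -1.901 -2.292
6 -2 0.441 -2.784
7 -2 -0.838 -2.007
8 -2 -0.581 -2.024
9 -2 -0.892 -1.910
10 -2 -0.806 -1.974
11 -2 -0.836 -1.982

(exact arithmetic carried between steps; '≈' marks a value shown rounded to 6 d.p. or computed from one; I and e_prev carry over from the previous line; the table rounds u and y to 3 d.p., halves away from zero)
n=0: y=0, sp=2, e=sp−y=2; I=2, D=e−e_prev=2; u=5/4·2+3/2·2+1/4·2=6; next y=4/5·0+1/2·6=3
n=1: y=3, sp=2, e=sp−y=-1; I=1, D=e−e_prev=-3; u=5/4·(-1)+3/2·1+1/4·(-3)=-0.5; next y=4/5·3+1/2·(-0.5)=2.15
n=2: y=2.15, sp=2, e=sp−y=-0.15; I=0.85, D=e−e_prev=0.85; u=5/4·(-0.15)+3/2·0.85+1/4·0.85=1.3; next y=4/5·2.15+1/2·1.3=2.37
n=3: y=2.37, sp=-2, e=sp−y=-4.37; I=-3.52, D=e−e_prev=-4.22; u=5/4·(-4.37)+3/2·(-3.52)+1/4·(-4.22)=-11.7975; next y=4/5·2.37+1/2·(-11.7975)=-4.00275
n=4: y=-4.00275, sp=-2, e=sp−y=2.00275; I=-1.51725, D=e−e_prev=6.37275; u=5/4·2.00275+3/2·(-1.51725)+1/4·6.37275=1.82075; next y=4/5·(-4.00275)+1/2·1.82075=-2.291825
n=5: y=-2.291825, sp=-2, e=sp−y=0.291825; I=-1.225425, D=e−e_prev=-1.710925; u=5/4·0.291825+3/2·(-1.225425)+1/4·(-1.710925)≈-1.901088; next y=4/5·(-2.291825)+1/2·(-1.901088)≈-2.784004
n=6: y≈-2.784004, sp=-2, e=sp−y≈0.784004; I≈-0.441421, D=e−e_prev≈0.492179; u=5/4·0.784004+3/2·(-0.441421)+1/4·0.492179≈0.440918; next y=4/5·(-2.784004)+1/2·0.440918≈-2.006744
n=7: y≈-2.006744, sp=-2, e=sp−y≈0.006744; I≈-0.434677, D=e−e_prev≈-0.777260; u=5/4·0.006744+3/2·(-0.434677)+1/4·(-0.777260)≈-0.837900; next y=4/5·(-2.006744)+1/2·(-0.837900)≈-2.024345
n=8: y≈-2.024345, sp=-2, e=sp−y≈0.024345; I≈-0.410332, D=e−e_prev≈0.017601; u=5/4·0.024345+3/2·(-0.410332)+1/4·0.017601≈-0.580665; next y=4/5·(-2.024345)+1/2·(-0.580665)≈-1.909809
n=9: y≈-1.909809, sp=-2, e=sp−y≈-0.090191; I≈-0.500523, D=e−e_prev≈-0.114536; u=5/4·(-0.090191)+3/2·(-0.500523)+1/4·(-0.114536)≈-0.892157; next y=4/5·(-1.909809)+1/2·(-0.892157)≈-1.973926
n=10: y≈-1.973926, sp=-2, e=sp−y≈-0.026074; I≈-0.526597, D=e−e_prev≈0.064117; u=5/4·(-0.026074)+3/2·(-0.526597)+1/4·0.064117≈-0.806459; next y=4/5·(-1.973926)+1/2·(-0.806459)≈-1.982370
n=11: y≈-1.982370, sp=-2, e=sp−y≈-0.017630; I≈-0.544227, D=e−e_prev≈0.008445; u=5/4·(-0.017630)+3/2·(-0.544227)+1/4·0.008445≈-0.836266; next y=4/5·(-1.982370)+1/2·(-0.836266)≈-2.004029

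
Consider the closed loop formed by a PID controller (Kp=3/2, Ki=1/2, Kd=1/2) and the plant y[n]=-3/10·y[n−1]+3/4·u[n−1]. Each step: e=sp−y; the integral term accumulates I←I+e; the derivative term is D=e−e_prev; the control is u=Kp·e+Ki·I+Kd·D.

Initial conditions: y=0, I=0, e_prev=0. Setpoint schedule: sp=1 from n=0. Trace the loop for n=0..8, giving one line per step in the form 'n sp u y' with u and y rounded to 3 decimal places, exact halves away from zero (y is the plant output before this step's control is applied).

0 1 2.500 0.000
1 1 -2.188 1.875
2 1 8.508 -2.203
3 1 -15.042 7.042
4 1 37.649 -13.394
5 1 -79.495 32.255
6 1 181.584 -69.297
7 1 -399.730 156.977
8 1 895.087 -346.890

(exact arithmetic carried between steps; '≈' marks a value shown rounded to 6 d.p. or computed from one; I and e_prev carry over from the previous line; the table rounds u and y to 3 d.p., halves away from zero)
n=0: y=0, sp=1, e=sp−y=1; I=1, D=e−e_prev=1; u=3/2·1+1/2·1+1/2·1=2.5; next y=-3/10·0+3/4·2.5=1.875
n=1: y=1.875, sp=1, e=sp−y=-0.875; I=0.125, D=e−e_prev=-1.875; u=3/2·(-0.875)+1/2·0.125+1/2·(-1.875)=-2.1875; next y=-3/10·1.875+3/4·(-2.1875)=-2.203125
n=2: y=-2.203125, sp=1, e=sp−y=3.203125; I=3.328125, D=e−e_prev=4.078125; u=3/2·3.203125+1/2·3.328125+1/2·4.078125≈8.507813; next y=-3/10·(-2.203125)+3/4·8.507813≈7.041797
n=3: y≈7.041797, sp=1, e=sp−y≈-6.041797; I≈-2.713672, D=e−e_prev≈-9.244922; u=3/2·(-6.041797)+1/2·(-2.713672)+1/2·(-9.244922)≈-15.041992; next y=-3/10·7.041797+3/4·(-15.041992)≈-13.394033
n=4: y≈-13.394033, sp=1, e=sp−y≈14.394033; I≈11.680361, D=e−e_prev≈20.435830; u=3/2·14.394033+1/2·11.680361+1/2·20.435830≈37.649146; next y=-3/10·(-13.394033)+3/4·37.649146≈32.255069
n=5: y≈32.255069, sp=1, e=sp−y≈-31.255069; I≈-19.574708, D=e−e_prev≈-45.649102; u=3/2·(-31.255069)+1/2·(-19.574708)+1/2·(-45.649102)≈-79.494509; next y=-3/10·32.255069+3/4·(-79.494509)≈-69.297402
n=6: y≈-69.297402, sp=1, e=sp−y≈70.297402; I≈50.722694, D=e−e_prev≈101.552471; u=3/2·70.297402+1/2·50.722694+1/2·101.552471≈181.583686; next y=-3/10·(-69.297402)+3/4·181.583686≈156.976985
n=7: y≈156.976985, sp=1, e=sp−y≈-155.976985; I≈-105.254291, D=e−e_prev≈-226.274388; u=3/2·(-155.976985)+1/2·(-105.254291)+1/2·(-226.274388)≈-399.729817; next y=-3/10·156.976985+3/4·(-399.729817)≈-346.890459
n=8: y≈-346.890459, sp=1, e=sp−y≈347.890459; I≈242.636168, D=e−e_prev≈503.867444; u=3/2·347.890459+1/2·242.636168+1/2·503.867444≈895.087494; next y=-3/10·(-346.890459)+3/4·895.087494≈775.382758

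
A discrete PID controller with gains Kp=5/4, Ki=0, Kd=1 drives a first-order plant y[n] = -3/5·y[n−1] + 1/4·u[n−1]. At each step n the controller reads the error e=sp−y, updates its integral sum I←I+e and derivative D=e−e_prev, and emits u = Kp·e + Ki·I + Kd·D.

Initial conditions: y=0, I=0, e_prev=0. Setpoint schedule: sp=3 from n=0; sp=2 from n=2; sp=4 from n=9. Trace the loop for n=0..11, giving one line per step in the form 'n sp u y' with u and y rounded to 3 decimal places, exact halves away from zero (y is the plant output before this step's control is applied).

0 3 6.750 0.000
1 3 -0.047 1.688
2 2 5.492 -1.024
3 2 -2.996 1.988
4 2 8.856 -1.942
5 2 -7.044 3.379
6 2 14.403 -3.788
7 2 -14.504 5.874
8 2 24.462 -7.150
9 4 -23.563 10.406
10 4 42.708 -12.134
11 4 -47.539 17.957

(exact arithmetic carried between steps; '≈' marks a value shown rounded to 6 d.p. or computed from one; I and e_prev carry over from the previous line; the table rounds u and y to 3 d.p., halves away from zero)
n=0: y=0, sp=3, e=sp−y=3; I=3, D=e−e_prev=3; u=5/4·3+0·3+1·3=6.75; next y=-3/5·0+1/4·6.75=1.6875
n=1: y=1.6875, sp=3, e=sp−y=1.3125; I=4.3125, D=e−e_prev=-1.6875; u=5/4·1.3125+0·4.3125+1·(-1.6875)=-0.046875; next y=-3/5·1.6875+1/4·(-0.046875)≈-1.024219
n=2: y≈-1.024219, sp=2, e=sp−y≈3.024219; I≈7.336719, D=e−e_prev≈1.711719; u=5/4·3.024219+0·7.336719+1·1.711719≈5.491992; next y=-3/5·(-1.024219)+1/4·5.491992≈1.987529
n=3: y≈1.987529, sp=2, e=sp−y≈0.012471; I≈7.349189, D=e−e_prev≈-3.011748; u=5/4·0.012471+0·7.349189+1·(-3.011748)≈-2.996160; next y=-3/5·1.987529+1/4·(-2.996160)≈-1.941557
n=4: y≈-1.941557, sp=2, e=sp−y≈3.941557; I≈11.290747, D=e−e_prev≈3.929087; u=5/4·3.941557+0·11.290747+1·3.929087≈8.856034; next y=-3/5·(-1.941557)+1/4·8.856034≈3.378943
n=5: y≈3.378943, sp=2, e=sp−y≈-1.378943; I≈9.911804, D=e−e_prev≈-5.320500; u=5/4·(-1.378943)+0·9.911804+1·(-5.320500)≈-7.044179; next y=-3/5·3.378943+1/4·(-7.044179)≈-3.788411
n=6: y≈-3.788411, sp=2, e=sp−y≈5.788411; I≈15.700215, D=e−e_prev≈7.167353; u=5/4·5.788411+0·15.700215+1·7.167353≈14.402867; next y=-3/5·(-3.788411)+1/4·14.402867≈5.873763
n=7: y≈5.873763, sp=2, e=sp−y≈-3.873763; I≈11.826452, D=e−e_prev≈-9.662173; u=5/4·(-3.873763)+0·11.826452+1·(-9.662173)≈-14.504377; next y=-3/5·5.873763+1/4·(-14.504377)≈-7.150352
n=8: y≈-7.150352, sp=2, e=sp−y≈9.150352; I≈20.976804, D=e−e_prev≈13.024115; u=5/4·9.150352+0·20.976804+1·13.024115≈24.462055; next y=-3/5·(-7.150352)+1/4·24.462055≈10.405725
n=9: y≈10.405725, sp=4, e=sp−y≈-6.405725; I≈14.571079, D=e−e_prev≈-15.556077; u=5/4·(-6.405725)+0·14.571079+1·(-15.556077)≈-23.563233; next y=-3/5·10.405725+1/4·(-23.563233)≈-12.134243
n=10: y≈-12.134243, sp=4, e=sp−y≈16.134243; I≈30.705322, D=e−e_prev≈22.539968; u=5/4·16.134243+0·30.705322+1·22.539968≈42.707772; next y=-3/5·(-12.134243)+1/4·42.707772≈17.957489
n=11: y≈17.957489, sp=4, e=sp−y≈-13.957489; I≈16.747833, D=e−e_prev≈-30.091732; u=5/4·(-13.957489)+0·16.747833+1·(-30.091732)≈-47.538594; next y=-3/5·17.957489+1/4·(-47.538594)≈-22.659142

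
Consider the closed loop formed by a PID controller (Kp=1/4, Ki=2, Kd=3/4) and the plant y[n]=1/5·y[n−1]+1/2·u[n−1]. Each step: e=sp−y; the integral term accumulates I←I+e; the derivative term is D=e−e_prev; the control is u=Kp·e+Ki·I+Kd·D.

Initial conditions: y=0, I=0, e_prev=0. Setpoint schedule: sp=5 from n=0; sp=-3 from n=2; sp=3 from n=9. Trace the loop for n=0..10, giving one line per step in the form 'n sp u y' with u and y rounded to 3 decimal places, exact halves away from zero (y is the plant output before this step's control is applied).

0 5 15.000 0.000
1 5 -1.250 7.500
2 -3 -4.750 0.875
3 -3 -2.244 -2.200
4 -3 -8.064 -1.562
5 -3 -2.114 -4.345
6 -3 -8.768 -1.926
7 -3 -0.572 -4.769
8 -3 -9.754 -1.240
9 3 19.028 -5.125
10 3 -12.977 8.489

(exact arithmetic carried between steps; '≈' marks a value shown rounded to 6 d.p. or computed from one; I and e_prev carry over from the previous line; the table rounds u and y to 3 d.p., halves away from zero)
n=0: y=0, sp=5, e=sp−y=5; I=5, D=e−e_prev=5; u=1/4·5+2·5+3/4·5=15; next y=1/5·0+1/2·15=7.5
n=1: y=7.5, sp=5, e=sp−y=-2.5; I=2.5, D=e−e_prev=-7.5; u=1/4·(-2.5)+2·2.5+3/4·(-7.5)=-1.25; next y=1/5·7.5+1/2·(-1.25)=0.875
n=2: y=0.875, sp=-3, e=sp−y=-3.875; I=-1.375, D=e−e_prev=-1.375; u=1/4·(-3.875)+2·(-1.375)+3/4·(-1.375)=-4.75; next y=1/5·0.875+1/2·(-4.75)=-2.2
n=3: y=-2.2, sp=-3, e=sp−y=-0.8; I=-2.175, D=e−e_prev=3.075; u=1/4·(-0.8)+2·(-2.175)+3/4·3.075=-2.24375; next y=1/5·(-2.2)+1/2·(-2.24375)=-1.561875
n=4: y=-1.561875, sp=-3, e=sp−y=-1.438125; I=-3.613125, D=e−e_prev=-0.638125; u=1/4·(-1.438125)+2·(-3.613125)+3/4·(-0.638125)=-8.064375; next y=1/5·(-1.561875)+1/2·(-8.064375)≈-4.344563
n=5: y≈-4.344563, sp=-3, e=sp−y≈1.344563; I≈-2.268563, D=e−e_prev≈2.782688; u=1/4·1.344563+2·(-2.268563)+3/4·2.782688≈-2.113969; next y=1/5·(-4.344563)+1/2·(-2.113969)≈-1.925897
n=6: y≈-1.925897, sp=-3, e=sp−y≈-1.074103; I≈-3.342666, D=e−e_prev≈-2.418666; u=1/4·(-1.074103)+2·(-3.342666)+3/4·(-2.418666)≈-8.767856; next y=1/5·(-1.925897)+1/2·(-8.767856)≈-4.769108
n=7: y≈-4.769108, sp=-3, e=sp−y≈1.769108; I≈-1.573558, D=e−e_prev≈2.843211; u=1/4·1.769108+2·(-1.573558)+3/4·2.843211≈-0.572431; next y=1/5·(-4.769108)+1/2·(-0.572431)≈-1.240037
n=8: y≈-1.240037, sp=-3, e=sp−y≈-1.759963; I≈-3.333521, D=e−e_prev≈-3.529070; u=1/4·(-1.759963)+2·(-3.333521)+3/4·(-3.529070)≈-9.753835; next y=1/5·(-1.240037)+1/2·(-9.753835)≈-5.124925
n=9: y≈-5.124925, sp=3, e=sp−y≈8.124925; I≈4.791404, D=e−e_prev≈9.884888; u=1/4·8.124925+2·4.791404+3/4·9.884888≈19.027705; next y=1/5·(-5.124925)+1/2·19.027705≈8.488868
n=10: y≈8.488868, sp=3, e=sp−y≈-5.488868; I≈-0.697464, D=e−e_prev≈-13.613793; u=1/4·(-5.488868)+2·(-0.697464)+3/4·(-13.613793)≈-12.977489; next y=1/5·8.488868+1/2·(-12.977489)≈-4.790971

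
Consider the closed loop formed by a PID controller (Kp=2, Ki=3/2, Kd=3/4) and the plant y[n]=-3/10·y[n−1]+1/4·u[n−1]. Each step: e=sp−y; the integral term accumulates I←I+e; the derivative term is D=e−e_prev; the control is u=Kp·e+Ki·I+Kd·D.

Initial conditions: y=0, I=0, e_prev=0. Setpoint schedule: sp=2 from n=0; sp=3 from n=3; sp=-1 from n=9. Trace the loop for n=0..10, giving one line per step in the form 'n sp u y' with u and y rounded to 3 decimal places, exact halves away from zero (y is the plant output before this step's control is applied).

0 2 8.500 0.000
1 2 0.969 2.125
2 2 13.086 -0.395
3 3 2.951 3.390
4 3 20.050 -0.279
5 3 -0.630 5.096
6 3 29.084 -1.686
7 3 -9.192 7.777
8 3 43.474 -4.631
9 -1 -43.163 12.258
10 -1 66.202 -14.468

(exact arithmetic carried between steps; '≈' marks a value shown rounded to 6 d.p. or computed from one; I and e_prev carry over from the previous line; the table rounds u and y to 3 d.p., halves away from zero)
n=0: y=0, sp=2, e=sp−y=2; I=2, D=e−e_prev=2; u=2·2+3/2·2+3/4·2=8.5; next y=-3/10·0+1/4·8.5=2.125
n=1: y=2.125, sp=2, e=sp−y=-0.125; I=1.875, D=e−e_prev=-2.125; u=2·(-0.125)+3/2·1.875+3/4·(-2.125)=0.96875; next y=-3/10·2.125+1/4·0.96875≈-0.395313
n=2: y≈-0.395313, sp=2, e=sp−y≈2.395313; I≈4.270313, D=e−e_prev≈2.520313; u=2·2.395313+3/2·4.270313+3/4·2.520313≈13.086328; next y=-3/10·(-0.395313)+1/4·13.086328≈3.390176
n=3: y≈3.390176, sp=3, e=sp−y≈-0.390176; I≈3.880137, D=e−e_prev≈-2.785488; u=2·(-0.390176)+3/2·3.880137+3/4·(-2.785488)≈2.950737; next y=-3/10·3.390176+1/4·2.950737≈-0.279368
n=4: y≈-0.279368, sp=3, e=sp−y≈3.279368; I≈7.159505, D=e−e_prev≈3.669544; u=2·3.279368+3/2·7.159505+3/4·3.669544≈20.050153; next y=-3/10·(-0.279368)+1/4·20.050153≈5.096349
n=5: y≈5.096349, sp=3, e=sp−y≈-2.096349; I≈5.063156, D=e−e_prev≈-5.375717; u=2·(-2.096349)+3/2·5.063156+3/4·(-5.375717)≈-0.629751; next y=-3/10·5.096349+1/4·(-0.629751)≈-1.686342
n=6: y≈-1.686342, sp=3, e=sp−y≈4.686342; I≈9.749499, D=e−e_prev≈6.782691; u=2·4.686342+3/2·9.749499+3/4·6.782691≈29.083951; next y=-3/10·(-1.686342)+1/4·29.083951≈7.776890
n=7: y≈7.776890, sp=3, e=sp−y≈-4.776890; I≈4.972608, D=e−e_prev≈-9.463233; u=2·(-4.776890)+3/2·4.972608+3/4·(-9.463233)≈-9.192293; next y=-3/10·7.776890+1/4·(-9.192293)≈-4.631140
n=8: y≈-4.631140, sp=3, e=sp−y≈7.631140; I≈12.603749, D=e−e_prev≈12.408031; u=2·7.631140+3/2·12.603749+3/4·12.408031≈43.473926; next y=-3/10·(-4.631140)+1/4·43.473926≈12.257824
n=9: y≈12.257824, sp=-1, e=sp−y≈-13.257824; I≈-0.654075, D=e−e_prev≈-20.888964; u=2·(-13.257824)+3/2·(-0.654075)+3/4·(-20.888964)≈-43.163483; next y=-3/10·12.257824+1/4·(-43.163483)≈-14.468218
n=10: y≈-14.468218, sp=-1, e=sp−y≈13.468218; I≈12.814143, D=e−e_prev≈26.726041; u=2·13.468218+3/2·12.814143+3/4·26.726041≈66.202181; next y=-3/10·(-14.468218)+1/4·66.202181≈20.891011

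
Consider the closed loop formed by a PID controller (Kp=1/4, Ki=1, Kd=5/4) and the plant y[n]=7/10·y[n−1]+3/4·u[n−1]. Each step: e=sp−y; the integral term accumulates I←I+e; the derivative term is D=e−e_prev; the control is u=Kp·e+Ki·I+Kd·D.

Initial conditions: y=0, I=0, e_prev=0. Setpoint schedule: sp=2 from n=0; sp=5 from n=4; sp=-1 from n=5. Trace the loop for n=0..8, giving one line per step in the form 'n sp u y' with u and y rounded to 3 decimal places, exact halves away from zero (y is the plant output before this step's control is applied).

(exact arithmetic carried between steps; '≈' marks a value shown rounded to 6 d.p. or computed from one; I and e_prev carry over from the previous line; the table rounds u and y to 3 d.p., halves away from zero)
n=0: y=0, sp=2, e=sp−y=2; I=2, D=e−e_prev=2; u=1/4·2+1·2+5/4·2=5; next y=7/10·0+3/4·5=3.75
n=1: y=3.75, sp=2, e=sp−y=-1.75; I=0.25, D=e−e_prev=-3.75; u=1/4·(-1.75)+1·0.25+5/4·(-3.75)=-4.875; next y=7/10·3.75+3/4·(-4.875)=-1.03125
n=2: y=-1.03125, sp=2, e=sp−y=3.03125; I=3.28125, D=e−e_prev=4.78125; u=1/4·3.03125+1·3.28125+5/4·4.78125=10.015625; next y=7/10·(-1.03125)+3/4·10.015625≈6.789844
n=3: y≈6.789844, sp=2, e=sp−y≈-4.789844; I≈-1.508594, D=e−e_prev≈-7.821094; u=1/4·(-4.789844)+1·(-1.508594)+5/4·(-7.821094)≈-12.482422; next y=7/10·6.789844+3/4·(-12.482422)≈-4.608926
n=4: y≈-4.608926, sp=5, e=sp−y≈9.608926; I≈8.100332, D=e−e_prev≈14.398770; u=1/4·9.608926+1·8.100332+5/4·14.398770≈28.501025; next y=7/10·(-4.608926)+3/4·28.501025≈18.149521
n=5: y≈18.149521, sp=-1, e=sp−y≈-19.149521; I≈-11.049189, D=e−e_prev≈-28.758447; u=1/4·(-19.149521)+1·(-11.049189)+5/4·(-28.758447)≈-51.784628; next y=7/10·18.149521+3/4·(-51.784628)≈-26.133806
n=6: y≈-26.133806, sp=-1, e=sp−y≈25.133806; I≈14.084617, D=e−e_prev≈44.283327; u=1/4·25.133806+1·14.084617+5/4·44.283327≈75.722227; next y=7/10·(-26.133806)+3/4·75.722227≈38.498006
n=7: y≈38.498006, sp=-1, e=sp−y≈-39.498006; I≈-25.413389, D=e−e_prev≈-64.631812; u=1/4·(-39.498006)+1·(-25.413389)+5/4·(-64.631812)≈-116.077656; next y=7/10·38.498006+3/4·(-116.077656)≈-60.109638
n=8: y≈-60.109638, sp=-1, e=sp−y≈59.109638; I≈33.696249, D=e−e_prev≈98.607644; u=1/4·59.109638+1·33.696249+5/4·98.607644≈171.733213; next y=7/10·(-60.109638)+3/4·171.733213≈86.723163

0 2 5.000 0.000
1 2 -4.875 3.750
2 2 10.016 -1.031
3 2 -12.482 6.790
4 5 28.501 -4.609
5 -1 -51.785 18.150
6 -1 75.722 -26.134
7 -1 -116.078 38.498
8 -1 171.733 -60.110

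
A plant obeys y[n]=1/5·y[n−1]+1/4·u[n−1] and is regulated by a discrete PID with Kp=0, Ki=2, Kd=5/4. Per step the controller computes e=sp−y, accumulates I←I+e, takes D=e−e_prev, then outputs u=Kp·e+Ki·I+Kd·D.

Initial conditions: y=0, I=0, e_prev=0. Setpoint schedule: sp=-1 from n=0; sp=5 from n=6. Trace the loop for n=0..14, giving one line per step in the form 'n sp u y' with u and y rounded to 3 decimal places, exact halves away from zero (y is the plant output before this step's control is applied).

(exact arithmetic carried between steps; '≈' marks a value shown rounded to 6 d.p. or computed from one; I and e_prev carry over from the previous line; the table rounds u and y to 3 d.p., halves away from zero)
n=0: y=0, sp=-1, e=sp−y=-1; I=-1, D=e−e_prev=-1; u=0·(-1)+2·(-1)+5/4·(-1)=-3.25; next y=1/5·0+1/4·(-3.25)=-0.8125
n=1: y=-0.8125, sp=-1, e=sp−y=-0.1875; I=-1.1875, D=e−e_prev=0.8125; u=0·(-0.1875)+2·(-1.1875)+5/4·0.8125=-1.359375; next y=1/5·(-0.8125)+1/4·(-1.359375)≈-0.502344
n=2: y≈-0.502344, sp=-1, e=sp−y≈-0.497656; I≈-1.685156, D=e−e_prev≈-0.310156; u=0·(-0.497656)+2·(-1.685156)+5/4·(-0.310156)≈-3.758008; next y=1/5·(-0.502344)+1/4·(-3.758008)≈-1.039971
n=3: y≈-1.039971, sp=-1, e=sp−y≈0.039971; I≈-1.645186, D=e−e_prev≈0.537627; u=0·0.039971+2·(-1.645186)+5/4·0.537627≈-2.618337; next y=1/5·(-1.039971)+1/4·(-2.618337)≈-0.862578
n=4: y≈-0.862578, sp=-1, e=sp−y≈-0.137422; I≈-1.782607, D=e−e_prev≈-0.177392; u=0·(-0.137422)+2·(-1.782607)+5/4·(-0.177392)≈-3.786954; next y=1/5·(-0.862578)+1/4·(-3.786954)≈-1.119254
n=5: y≈-1.119254, sp=-1, e=sp−y≈0.119254; I≈-1.663353, D=e−e_prev≈0.256676; u=0·0.119254+2·(-1.663353)+5/4·0.256676≈-3.005861; next y=1/5·(-1.119254)+1/4·(-3.005861)≈-0.975316
n=6: y≈-0.975316, sp=5, e=sp−y≈5.975316; I≈4.311963, D=e−e_prev≈5.856062; u=0·5.975316+2·4.311963+5/4·5.856062≈15.944004; next y=1/5·(-0.975316)+1/4·15.944004≈3.790938
n=7: y≈3.790938, sp=5, e=sp−y≈1.209062; I≈5.521026, D=e−e_prev≈-4.766254; u=0·1.209062+2·5.521026+5/4·(-4.766254)≈5.084234; next y=1/5·3.790938+1/4·5.084234≈2.029246
n=8: y≈2.029246, sp=5, e=sp−y≈2.970754; I≈8.491780, D=e−e_prev≈1.761692; u=0·2.970754+2·8.491780+5/4·1.761692≈19.185674; next y=1/5·2.029246+1/4·19.185674≈5.202268
n=9: y≈5.202268, sp=5, e=sp−y≈-0.202268; I≈8.289512, D=e−e_prev≈-3.173022; u=0·(-0.202268)+2·8.289512+5/4·(-3.173022)≈12.612747; next y=1/5·5.202268+1/4·12.612747≈4.193640
n=10: y≈4.193640, sp=5, e=sp−y≈0.806360; I≈9.095872, D=e−e_prev≈1.008627; u=0·0.806360+2·9.095872+5/4·1.008627≈19.452528; next y=1/5·4.193640+1/4·19.452528≈5.701860
n=11: y≈5.701860, sp=5, e=sp−y≈-0.701860; I≈8.394012, D=e−e_prev≈-1.508220; u=0·(-0.701860)+2·8.394012+5/4·(-1.508220)≈14.902749; next y=1/5·5.701860+1/4·14.902749≈4.866059
n=12: y≈4.866059, sp=5, e=sp−y≈0.133941; I≈8.527953, D=e−e_prev≈0.835801; u=0·0.133941+2·8.527953+5/4·0.835801≈18.100656; next y=1/5·4.866059+1/4·18.100656≈5.498376
n=13: y≈5.498376, sp=5, e=sp−y≈-0.498376; I≈8.029577, D=e−e_prev≈-0.632317; u=0·(-0.498376)+2·8.029577+5/4·(-0.632317)≈15.268758; next y=1/5·5.498376+1/4·15.268758≈4.916865
n=14: y≈4.916865, sp=5, e=sp−y≈0.083135; I≈8.112712, D=e−e_prev≈0.581511; u=0·0.083135+2·8.112712+5/4·0.581511≈16.952313; next y=1/5·4.916865+1/4·16.952313≈5.221451

0 -1 -3.250 0.000
1 -1 -1.359 -0.813
2 -1 -3.758 -0.502
3 -1 -2.618 -1.040
4 -1 -3.787 -0.863
5 -1 -3.006 -1.119
6 5 15.944 -0.975
7 5 5.084 3.791
8 5 19.186 2.029
9 5 12.613 5.202
10 5 19.453 4.194
11 5 14.903 5.702
12 5 18.101 4.866
13 5 15.269 5.498
14 5 16.952 4.917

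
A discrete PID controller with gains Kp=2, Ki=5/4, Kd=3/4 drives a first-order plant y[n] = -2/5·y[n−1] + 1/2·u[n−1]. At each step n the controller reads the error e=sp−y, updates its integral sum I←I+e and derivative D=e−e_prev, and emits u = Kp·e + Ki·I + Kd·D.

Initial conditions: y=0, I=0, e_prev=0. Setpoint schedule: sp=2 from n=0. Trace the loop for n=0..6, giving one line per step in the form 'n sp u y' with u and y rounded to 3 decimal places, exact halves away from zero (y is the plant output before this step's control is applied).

(exact arithmetic carried between steps; '≈' marks a value shown rounded to 6 d.p. or computed from one; I and e_prev carry over from the previous line; the table rounds u and y to 3 d.p., halves away from zero)
n=0: y=0, sp=2, e=sp−y=2; I=2, D=e−e_prev=2; u=2·2+5/4·2+3/4·2=8; next y=-2/5·0+1/2·8=4
n=1: y=4, sp=2, e=sp−y=-2; I=0, D=e−e_prev=-4; u=2·(-2)+5/4·0+3/4·(-4)=-7; next y=-2/5·4+1/2·(-7)=-5.1
n=2: y=-5.1, sp=2, e=sp−y=7.1; I=7.1, D=e−e_prev=9.1; u=2·7.1+5/4·7.1+3/4·9.1=29.9; next y=-2/5·(-5.1)+1/2·29.9=16.99
n=3: y=16.99, sp=2, e=sp−y=-14.99; I=-7.89, D=e−e_prev=-22.09; u=2·(-14.99)+5/4·(-7.89)+3/4·(-22.09)=-56.41; next y=-2/5·16.99+1/2·(-56.41)=-35.001
n=4: y=-35.001, sp=2, e=sp−y=37.001; I=29.111, D=e−e_prev=51.991; u=2·37.001+5/4·29.111+3/4·51.991=149.384; next y=-2/5·(-35.001)+1/2·149.384=88.6924
n=5: y=88.6924, sp=2, e=sp−y=-86.6924; I=-57.5814, D=e−e_prev=-123.6934; u=2·(-86.6924)+5/4·(-57.5814)+3/4·(-123.6934)=-338.1316; next y=-2/5·88.6924+1/2·(-338.1316)=-204.54276
n=6: y=-204.54276, sp=2, e=sp−y=206.54276; I=148.96136, D=e−e_prev=293.23516; u=2·206.54276+5/4·148.96136+3/4·293.23516=819.21359; next y=-2/5·(-204.54276)+1/2·819.21359=491.423899

0 2 8.000 0.000
1 2 -7.000 4.000
2 2 29.900 -5.100
3 2 -56.410 16.990
4 2 149.384 -35.001
5 2 -338.132 88.692
6 2 819.214 -204.543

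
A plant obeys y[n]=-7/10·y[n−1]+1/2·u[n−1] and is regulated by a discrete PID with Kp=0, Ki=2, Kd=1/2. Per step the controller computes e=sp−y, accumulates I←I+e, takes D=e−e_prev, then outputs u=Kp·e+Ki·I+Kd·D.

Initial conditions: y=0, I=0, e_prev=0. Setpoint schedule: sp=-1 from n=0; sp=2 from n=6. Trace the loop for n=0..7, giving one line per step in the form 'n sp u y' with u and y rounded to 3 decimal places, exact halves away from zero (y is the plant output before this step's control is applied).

(exact arithmetic carried between steps; '≈' marks a value shown rounded to 6 d.p. or computed from one; I and e_prev carry over from the previous line; the table rounds u and y to 3 d.p., halves away from zero)
n=0: y=0, sp=-1, e=sp−y=-1; I=-1, D=e−e_prev=-1; u=0·(-1)+2·(-1)+1/2·(-1)=-2.5; next y=-7/10·0+1/2·(-2.5)=-1.25
n=1: y=-1.25, sp=-1, e=sp−y=0.25; I=-0.75, D=e−e_prev=1.25; u=0·0.25+2·(-0.75)+1/2·1.25=-0.875; next y=-7/10·(-1.25)+1/2·(-0.875)=0.4375
n=2: y=0.4375, sp=-1, e=sp−y=-1.4375; I=-2.1875, D=e−e_prev=-1.6875; u=0·(-1.4375)+2·(-2.1875)+1/2·(-1.6875)=-5.21875; next y=-7/10·0.4375+1/2·(-5.21875)=-2.915625
n=3: y=-2.915625, sp=-1, e=sp−y=1.915625; I=-0.271875, D=e−e_prev=3.353125; u=0·1.915625+2·(-0.271875)+1/2·3.353125≈1.132813; next y=-7/10·(-2.915625)+1/2·1.132813≈2.607344
n=4: y≈2.607344, sp=-1, e=sp−y≈-3.607344; I≈-3.879219, D=e−e_prev≈-5.522969; u=0·(-3.607344)+2·(-3.879219)+1/2·(-5.522969)≈-10.519922; next y=-7/10·2.607344+1/2·(-10.519922)≈-7.085102
n=5: y≈-7.085102, sp=-1, e=sp−y≈6.085102; I≈2.205883, D=e−e_prev≈9.692445; u=0·6.085102+2·2.205883+1/2·9.692445≈9.257988; next y=-7/10·(-7.085102)+1/2·9.257988≈9.588565
n=6: y≈9.588565, sp=2, e=sp−y≈-7.588565; I≈-5.382682, D=e−e_prev≈-13.673667; u=0·(-7.588565)+2·(-5.382682)+1/2·(-13.673667)≈-17.602198; next y=-7/10·9.588565+1/2·(-17.602198)≈-15.513095
n=7: y≈-15.513095, sp=2, e=sp−y≈17.513095; I≈12.130412, D=e−e_prev≈25.101660; u=0·17.513095+2·12.130412+1/2·25.101660≈36.811655; next y=-7/10·(-15.513095)+1/2·36.811655≈29.264994

0 -1 -2.500 0.000
1 -1 -0.875 -1.250
2 -1 -5.219 0.438
3 -1 1.133 -2.916
4 -1 -10.520 2.607
5 -1 9.258 -7.085
6 2 -17.602 9.589
7 2 36.812 -15.513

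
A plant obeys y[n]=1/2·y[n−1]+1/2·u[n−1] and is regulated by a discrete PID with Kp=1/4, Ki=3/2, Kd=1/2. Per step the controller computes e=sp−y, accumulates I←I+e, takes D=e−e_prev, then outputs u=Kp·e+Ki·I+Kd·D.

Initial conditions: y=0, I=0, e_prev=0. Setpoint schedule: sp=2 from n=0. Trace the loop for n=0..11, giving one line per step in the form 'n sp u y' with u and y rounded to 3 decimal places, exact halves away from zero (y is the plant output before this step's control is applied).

(exact arithmetic carried between steps; '≈' marks a value shown rounded to 6 d.p. or computed from one; I and e_prev carry over from the previous line; the table rounds u and y to 3 d.p., halves away from zero)
n=0: y=0, sp=2, e=sp−y=2; I=2, D=e−e_prev=2; u=1/4·2+3/2·2+1/2·2=4.5; next y=1/2·0+1/2·4.5=2.25
n=1: y=2.25, sp=2, e=sp−y=-0.25; I=1.75, D=e−e_prev=-2.25; u=1/4·(-0.25)+3/2·1.75+1/2·(-2.25)=1.4375; next y=1/2·2.25+1/2·1.4375=1.84375
n=2: y=1.84375, sp=2, e=sp−y=0.15625; I=1.90625, D=e−e_prev=0.40625; u=1/4·0.15625+3/2·1.90625+1/2·0.40625≈3.101563; next y=1/2·1.84375+1/2·3.101563≈2.472656
n=3: y≈2.472656, sp=2, e=sp−y≈-0.472656; I≈1.433594, D=e−e_prev≈-0.628906; u=1/4·(-0.472656)+3/2·1.433594+1/2·(-0.628906)≈1.717773; next y=1/2·2.472656+1/2·1.717773≈2.095215
n=4: y≈2.095215, sp=2, e=sp−y≈-0.095215; I≈1.338379, D=e−e_prev≈0.377441; u=1/4·(-0.095215)+3/2·1.338379+1/2·0.377441≈2.172485; next y=1/2·2.095215+1/2·2.172485≈2.133850
n=5: y≈2.133850, sp=2, e=sp−y≈-0.133850; I≈1.204529, D=e−e_prev≈-0.038635; u=1/4·(-0.133850)+3/2·1.204529+1/2·(-0.038635)≈1.754013; next y=1/2·2.133850+1/2·1.754013≈1.943932
n=6: y≈1.943932, sp=2, e=sp−y≈0.056068; I≈1.260597, D=e−e_prev≈0.189919; u=1/4·0.056068+3/2·1.260597+1/2·0.189919≈1.999872; next y=1/2·1.943932+1/2·1.999872≈1.971902
n=7: y≈1.971902, sp=2, e=sp−y≈0.028098; I≈1.288695, D=e−e_prev≈-0.027970; u=1/4·0.028098+3/2·1.288695+1/2·(-0.027970)≈1.926082; next y=1/2·1.971902+1/2·1.926082≈1.948992
n=8: y≈1.948992, sp=2, e=sp−y≈0.051008; I≈1.339703, D=e−e_prev≈0.022910; u=1/4·0.051008+3/2·1.339703+1/2·0.022910≈2.033762; next y=1/2·1.948992+1/2·2.033762≈1.991377
n=9: y≈1.991377, sp=2, e=sp−y≈0.008623; I≈1.348326, D=e−e_prev≈-0.042385; u=1/4·0.008623+3/2·1.348326+1/2·(-0.042385)≈2.003453; next y=1/2·1.991377+1/2·2.003453≈1.997415
n=10: y≈1.997415, sp=2, e=sp−y≈0.002585; I≈1.350911, D=e−e_prev≈-0.006038; u=1/4·0.002585+3/2·1.350911+1/2·(-0.006038)≈2.023994; next y=1/2·1.997415+1/2·2.023994≈2.010705
n=11: y≈2.010705, sp=2, e=sp−y≈-0.010705; I≈1.340207, D=e−e_prev≈-0.013290; u=1/4·(-0.010705)+3/2·1.340207+1/2·(-0.013290)≈2.000989; next y=1/2·2.010705+1/2·2.000989≈2.005847

0 2 4.500 0.000
1 2 1.438 2.250
2 2 3.102 1.844
3 2 1.718 2.473
4 2 2.172 2.095
5 2 1.754 2.134
6 2 2.000 1.944
7 2 1.926 1.972
8 2 2.034 1.949
9 2 2.003 1.991
10 2 2.024 1.997
11 2 2.001 2.011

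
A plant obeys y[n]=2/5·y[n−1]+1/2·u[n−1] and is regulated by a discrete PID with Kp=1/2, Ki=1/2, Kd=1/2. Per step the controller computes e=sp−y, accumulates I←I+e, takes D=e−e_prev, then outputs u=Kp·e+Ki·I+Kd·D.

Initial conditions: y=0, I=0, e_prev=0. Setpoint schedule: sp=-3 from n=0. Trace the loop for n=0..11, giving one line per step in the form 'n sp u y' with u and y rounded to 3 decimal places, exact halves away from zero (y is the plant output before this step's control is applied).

(exact arithmetic carried between steps; '≈' marks a value shown rounded to 6 d.p. or computed from one; I and e_prev carry over from the previous line; the table rounds u and y to 3 d.p., halves away from zero)
n=0: y=0, sp=-3, e=sp−y=-3; I=-3, D=e−e_prev=-3; u=1/2·(-3)+1/2·(-3)+1/2·(-3)=-4.5; next y=2/5·0+1/2·(-4.5)=-2.25
n=1: y=-2.25, sp=-3, e=sp−y=-0.75; I=-3.75, D=e−e_prev=2.25; u=1/2·(-0.75)+1/2·(-3.75)+1/2·2.25=-1.125; next y=2/5·(-2.25)+1/2·(-1.125)=-1.4625
n=2: y=-1.4625, sp=-3, e=sp−y=-1.5375; I=-5.2875, D=e−e_prev=-0.7875; u=1/2·(-1.5375)+1/2·(-5.2875)+1/2·(-0.7875)=-3.80625; next y=2/5·(-1.4625)+1/2·(-3.80625)=-2.488125
n=3: y=-2.488125, sp=-3, e=sp−y=-0.511875; I=-5.799375, D=e−e_prev=1.025625; u=1/2·(-0.511875)+1/2·(-5.799375)+1/2·1.025625≈-2.642813; next y=2/5·(-2.488125)+1/2·(-2.642813)≈-2.316656
n=4: y≈-2.316656, sp=-3, e=sp−y≈-0.683344; I≈-6.482719, D=e−e_prev≈-0.171469; u=1/2·(-0.683344)+1/2·(-6.482719)+1/2·(-0.171469)≈-3.668766; next y=2/5·(-2.316656)+1/2·(-3.668766)≈-2.761045
n=5: y≈-2.761045, sp=-3, e=sp−y≈-0.238955; I≈-6.721673, D=e−e_prev≈0.444389; u=1/2·(-0.238955)+1/2·(-6.721673)+1/2·0.444389≈-3.258120; next y=2/5·(-2.761045)+1/2·(-3.258120)≈-2.733478
n=6: y≈-2.733478, sp=-3, e=sp−y≈-0.266522; I≈-6.988196, D=e−e_prev≈-0.027567; u=1/2·(-0.266522)+1/2·(-6.988196)+1/2·(-0.027567)≈-3.641143; next y=2/5·(-2.733478)+1/2·(-3.641143)≈-2.913962
n=7: y≈-2.913962, sp=-3, e=sp−y≈-0.086038; I≈-7.074233, D=e−e_prev≈0.180485; u=1/2·(-0.086038)+1/2·(-7.074233)+1/2·0.180485≈-3.489893; next y=2/5·(-2.913962)+1/2·(-3.489893)≈-2.910532
n=8: y≈-2.910532, sp=-3, e=sp−y≈-0.089468; I≈-7.163702, D=e−e_prev≈-0.003431; u=1/2·(-0.089468)+1/2·(-7.163702)+1/2·(-0.003431)≈-3.628301; next y=2/5·(-2.910532)+1/2·(-3.628301)≈-2.978363
n=9: y≈-2.978363, sp=-3, e=sp−y≈-0.021637; I≈-7.185339, D=e−e_prev≈0.067831; u=1/2·(-0.021637)+1/2·(-7.185339)+1/2·0.067831≈-3.569572; next y=2/5·(-2.978363)+1/2·(-3.569572)≈-2.976131
n=10: y≈-2.976131, sp=-3, e=sp−y≈-0.023869; I≈-7.209207, D=e−e_prev≈-0.002232; u=1/2·(-0.023869)+1/2·(-7.209207)+1/2·(-0.002232)≈-3.617654; next y=2/5·(-2.976131)+1/2·(-3.617654)≈-2.999279
n=11: y≈-2.999279, sp=-3, e=sp−y≈-0.000721; I≈-7.209928, D=e−e_prev≈0.023148; u=1/2·(-0.000721)+1/2·(-7.209928)+1/2·0.023148≈-3.593750; next y=2/5·(-2.999279)+1/2·(-3.593750)≈-2.996587

0 -3 -4.500 0.000
1 -3 -1.125 -2.250
2 -3 -3.806 -1.463
3 -3 -2.643 -2.488
4 -3 -3.669 -2.317
5 -3 -3.258 -2.761
6 -3 -3.641 -2.733
7 -3 -3.490 -2.914
8 -3 -3.628 -2.911
9 -3 -3.570 -2.978
10 -3 -3.618 -2.976
11 -3 -3.594 -2.999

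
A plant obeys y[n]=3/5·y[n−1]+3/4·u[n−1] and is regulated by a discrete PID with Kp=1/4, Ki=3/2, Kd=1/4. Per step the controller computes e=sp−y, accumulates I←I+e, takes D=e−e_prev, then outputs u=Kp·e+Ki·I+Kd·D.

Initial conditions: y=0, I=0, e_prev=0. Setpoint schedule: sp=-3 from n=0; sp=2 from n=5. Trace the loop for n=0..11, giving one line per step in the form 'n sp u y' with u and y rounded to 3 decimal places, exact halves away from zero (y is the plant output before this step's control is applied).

0 -3 -6.000 0.000
1 -3 -0.750 -4.500
2 -3 -2.100 -3.263
3 -3 -0.857 -3.533
4 -3 -1.666 -2.762
5 2 8.459 -2.907
6 2 -0.481 4.600
7 2 1.897 2.399
8 2 -0.178 2.863
9 2 1.201 1.584
10 2 0.971 1.851
11 2 1.286 1.839

(exact arithmetic carried between steps; '≈' marks a value shown rounded to 6 d.p. or computed from one; I and e_prev carry over from the previous line; the table rounds u and y to 3 d.p., halves away from zero)
n=0: y=0, sp=-3, e=sp−y=-3; I=-3, D=e−e_prev=-3; u=1/4·(-3)+3/2·(-3)+1/4·(-3)=-6; next y=3/5·0+3/4·(-6)=-4.5
n=1: y=-4.5, sp=-3, e=sp−y=1.5; I=-1.5, D=e−e_prev=4.5; u=1/4·1.5+3/2·(-1.5)+1/4·4.5=-0.75; next y=3/5·(-4.5)+3/4·(-0.75)=-3.2625
n=2: y=-3.2625, sp=-3, e=sp−y=0.2625; I=-1.2375, D=e−e_prev=-1.2375; u=1/4·0.2625+3/2·(-1.2375)+1/4·(-1.2375)=-2.1; next y=3/5·(-3.2625)+3/4·(-2.1)=-3.5325
n=3: y=-3.5325, sp=-3, e=sp−y=0.5325; I=-0.705, D=e−e_prev=0.27; u=1/4·0.5325+3/2·(-0.705)+1/4·0.27=-0.856875; next y=3/5·(-3.5325)+3/4·(-0.856875)≈-2.762156
n=4: y≈-2.762156, sp=-3, e=sp−y≈-0.237844; I≈-0.942844, D=e−e_prev≈-0.770344; u=1/4·(-0.237844)+3/2·(-0.942844)+1/4·(-0.770344)≈-1.666313; next y=3/5·(-2.762156)+3/4·(-1.666313)≈-2.907028
n=5: y≈-2.907028, sp=2, e=sp−y≈4.907028; I≈3.964184, D=e−e_prev≈5.144872; u=1/4·4.907028+3/2·3.964184+1/4·5.144872≈8.459252; next y=3/5·(-2.907028)+3/4·8.459252≈4.600222
n=6: y≈4.600222, sp=2, e=sp−y≈-2.600222; I≈1.363963, D=e−e_prev≈-7.507250; u=1/4·(-2.600222)+3/2·1.363963+1/4·(-7.507250)≈-0.480924; next y=3/5·4.600222+3/4·(-0.480924)≈2.399440
n=7: y≈2.399440, sp=2, e=sp−y≈-0.399440; I≈0.964523, D=e−e_prev≈2.200782; u=1/4·(-0.399440)+3/2·0.964523+1/4·2.200782≈1.897119; next y=3/5·2.399440+3/4·1.897119≈2.862503
n=8: y≈2.862503, sp=2, e=sp−y≈-0.862503; I≈0.102019, D=e−e_prev≈-0.463063; u=1/4·(-0.862503)+3/2·0.102019+1/4·(-0.463063)≈-0.178363; next y=3/5·2.862503+3/4·(-0.178363)≈1.583730
n=9: y≈1.583730, sp=2, e=sp−y≈0.416270; I≈0.518289, D=e−e_prev≈1.278774; u=1/4·0.416270+3/2·0.518289+1/4·1.278774≈1.201195; next y=3/5·1.583730+3/4·1.201195≈1.851134
n=10: y≈1.851134, sp=2, e=sp−y≈0.148866; I≈0.667155, D=e−e_prev≈-0.267404; u=1/4·0.148866+3/2·0.667155+1/4·(-0.267404)≈0.971098; next y=3/5·1.851134+3/4·0.971098≈1.839004
n=11: y≈1.839004, sp=2, e=sp−y≈0.160996; I≈0.828151, D=e−e_prev≈0.012130; u=1/4·0.160996+3/2·0.828151+1/4·0.012130≈1.285508; next y=3/5·1.839004+3/4·1.285508≈2.067534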